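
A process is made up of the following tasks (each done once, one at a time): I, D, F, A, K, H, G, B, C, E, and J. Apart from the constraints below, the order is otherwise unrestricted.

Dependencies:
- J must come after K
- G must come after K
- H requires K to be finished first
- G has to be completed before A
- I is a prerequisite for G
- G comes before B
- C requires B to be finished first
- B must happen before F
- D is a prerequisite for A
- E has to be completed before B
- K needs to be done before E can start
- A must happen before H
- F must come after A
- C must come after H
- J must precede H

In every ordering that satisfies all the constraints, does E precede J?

No chain of constraints connects E to J in either direction.
There exist valid orderings with J before E, so E is not required to come first.

No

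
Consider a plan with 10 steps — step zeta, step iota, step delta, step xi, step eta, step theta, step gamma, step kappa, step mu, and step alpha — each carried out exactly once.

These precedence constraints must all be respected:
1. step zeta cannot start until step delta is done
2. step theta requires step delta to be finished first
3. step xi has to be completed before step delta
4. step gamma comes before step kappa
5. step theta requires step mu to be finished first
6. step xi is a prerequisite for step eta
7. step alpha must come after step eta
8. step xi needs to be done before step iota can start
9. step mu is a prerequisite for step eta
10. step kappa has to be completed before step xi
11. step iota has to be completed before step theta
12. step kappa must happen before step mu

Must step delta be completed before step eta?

No

Nothing in the constraints links step delta and step eta; they are unordered relative to each other.
So step delta can come before step eta or after — it is not forced.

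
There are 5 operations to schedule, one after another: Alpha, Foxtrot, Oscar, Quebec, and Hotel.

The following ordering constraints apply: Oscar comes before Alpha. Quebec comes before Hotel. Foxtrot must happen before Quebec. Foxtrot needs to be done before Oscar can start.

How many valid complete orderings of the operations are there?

Foxtrot is the only operation with nothing required before it, so every ordering starts there.
Counting all ways to extend the partial order to a total order gives 6.

6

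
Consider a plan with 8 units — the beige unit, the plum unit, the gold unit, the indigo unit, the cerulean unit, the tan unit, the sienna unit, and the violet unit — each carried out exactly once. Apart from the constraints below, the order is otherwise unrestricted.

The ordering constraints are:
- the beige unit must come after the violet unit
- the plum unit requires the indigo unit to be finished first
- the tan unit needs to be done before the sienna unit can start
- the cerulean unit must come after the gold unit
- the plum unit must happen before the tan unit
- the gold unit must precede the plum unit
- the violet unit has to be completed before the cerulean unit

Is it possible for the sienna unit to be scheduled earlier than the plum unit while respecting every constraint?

Following the plum unit → the tan unit → the sienna unit, the plum unit must precede the sienna unit in every valid ordering.
Hence the sienna unit can never be scheduled before the plum unit.

No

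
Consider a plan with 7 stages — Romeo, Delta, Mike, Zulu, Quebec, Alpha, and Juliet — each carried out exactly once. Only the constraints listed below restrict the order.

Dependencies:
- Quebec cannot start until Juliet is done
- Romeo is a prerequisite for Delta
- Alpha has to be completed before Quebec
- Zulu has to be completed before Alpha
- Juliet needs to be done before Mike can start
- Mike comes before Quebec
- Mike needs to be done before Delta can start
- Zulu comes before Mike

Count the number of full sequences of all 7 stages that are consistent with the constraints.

63

3 stages have no prerequisites (Romeo, Zulu, Juliet), so any of them could come first.
Counting all ways to extend the partial order to a total order gives 63.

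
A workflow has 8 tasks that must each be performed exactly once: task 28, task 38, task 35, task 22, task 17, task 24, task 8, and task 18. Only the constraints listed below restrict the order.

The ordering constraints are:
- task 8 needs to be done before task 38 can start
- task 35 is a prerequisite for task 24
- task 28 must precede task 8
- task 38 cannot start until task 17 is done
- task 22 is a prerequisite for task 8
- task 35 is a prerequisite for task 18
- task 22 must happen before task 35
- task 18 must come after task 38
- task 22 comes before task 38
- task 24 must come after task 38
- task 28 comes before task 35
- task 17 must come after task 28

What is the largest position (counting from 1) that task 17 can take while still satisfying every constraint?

5

The tasks that are forced after task 17, directly or by a chain of constraints, are task 38, task 24, task 18. That's 3 tasks.
With 3 mandatory successors out of 8 tasks total, the latest slot for task 17 is 8−3 = 5, and it's reachable by doing all non-successors before task 17.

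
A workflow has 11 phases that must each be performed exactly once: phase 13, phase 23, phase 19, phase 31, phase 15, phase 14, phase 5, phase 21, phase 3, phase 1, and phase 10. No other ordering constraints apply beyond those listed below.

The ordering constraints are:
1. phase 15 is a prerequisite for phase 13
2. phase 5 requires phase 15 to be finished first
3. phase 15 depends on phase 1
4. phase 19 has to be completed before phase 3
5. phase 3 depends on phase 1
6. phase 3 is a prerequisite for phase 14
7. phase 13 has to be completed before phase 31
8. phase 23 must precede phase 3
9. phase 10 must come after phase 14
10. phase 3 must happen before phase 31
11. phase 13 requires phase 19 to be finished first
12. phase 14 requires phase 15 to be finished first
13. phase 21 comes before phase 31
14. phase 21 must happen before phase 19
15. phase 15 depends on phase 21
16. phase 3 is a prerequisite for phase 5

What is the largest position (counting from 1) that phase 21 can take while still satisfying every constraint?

3

The phases that are forced after phase 21, directly or by a chain of constraints, are phase 13, phase 19, phase 31, phase 15, phase 14, phase 5, phase 3, phase 10. That's 8 phases.
So at least 8 phases follow phase 21, putting phase 21 no later than position 3. That position is achievable by scheduling everything else first.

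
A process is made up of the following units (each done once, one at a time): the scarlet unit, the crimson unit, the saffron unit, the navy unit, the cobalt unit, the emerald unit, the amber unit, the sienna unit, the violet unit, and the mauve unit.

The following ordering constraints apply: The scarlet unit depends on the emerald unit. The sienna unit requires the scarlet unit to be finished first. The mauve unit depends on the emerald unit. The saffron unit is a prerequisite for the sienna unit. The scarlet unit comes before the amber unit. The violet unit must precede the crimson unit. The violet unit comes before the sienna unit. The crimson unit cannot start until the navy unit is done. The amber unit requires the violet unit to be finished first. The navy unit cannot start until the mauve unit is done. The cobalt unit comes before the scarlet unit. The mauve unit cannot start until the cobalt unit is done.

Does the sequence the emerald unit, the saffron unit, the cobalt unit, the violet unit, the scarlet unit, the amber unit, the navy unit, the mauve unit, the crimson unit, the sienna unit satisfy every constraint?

No

In the proposed order, the navy unit appears before the mauve unit.
That contradicts the constraint that the mauve unit must precede the navy unit.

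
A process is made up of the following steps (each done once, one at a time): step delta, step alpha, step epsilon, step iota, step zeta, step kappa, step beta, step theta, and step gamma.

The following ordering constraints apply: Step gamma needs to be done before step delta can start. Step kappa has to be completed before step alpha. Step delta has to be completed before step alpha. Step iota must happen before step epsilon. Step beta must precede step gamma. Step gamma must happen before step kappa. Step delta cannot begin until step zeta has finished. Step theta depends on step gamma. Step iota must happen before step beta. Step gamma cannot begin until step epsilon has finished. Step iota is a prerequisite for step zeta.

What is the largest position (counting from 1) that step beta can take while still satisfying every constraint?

4

The steps that are forced after step beta, directly or by a chain of constraints, are step delta, step alpha, step kappa, step theta, step gamma. That's 5 steps.
So at least 5 steps follow step beta, putting step beta no later than position 4. That position is achievable by scheduling everything else first.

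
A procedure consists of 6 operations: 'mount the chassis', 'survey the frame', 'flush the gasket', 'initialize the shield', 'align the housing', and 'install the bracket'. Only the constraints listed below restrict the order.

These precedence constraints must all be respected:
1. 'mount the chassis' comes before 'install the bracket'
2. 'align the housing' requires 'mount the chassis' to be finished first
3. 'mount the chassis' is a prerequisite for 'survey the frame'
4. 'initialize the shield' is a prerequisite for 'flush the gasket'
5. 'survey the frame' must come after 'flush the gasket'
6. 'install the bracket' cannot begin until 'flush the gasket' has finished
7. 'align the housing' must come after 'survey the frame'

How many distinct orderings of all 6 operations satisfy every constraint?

9

2 operations have no prerequisites ('mount the chassis', 'initialize the shield'), so any of them could come first.
Enumerating by repeatedly choosing an available operation (one whose prerequisites are all placed) gives 9 distinct complete orderings.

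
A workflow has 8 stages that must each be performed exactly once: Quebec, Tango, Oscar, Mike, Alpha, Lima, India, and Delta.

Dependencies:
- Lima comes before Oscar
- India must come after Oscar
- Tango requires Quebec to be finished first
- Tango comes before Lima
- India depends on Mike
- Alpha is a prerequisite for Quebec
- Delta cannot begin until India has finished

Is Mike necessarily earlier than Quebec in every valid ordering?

No

No chain of constraints connects Mike to Quebec in either direction.
There exist valid orderings with Quebec before Mike, so Mike is not required to come first.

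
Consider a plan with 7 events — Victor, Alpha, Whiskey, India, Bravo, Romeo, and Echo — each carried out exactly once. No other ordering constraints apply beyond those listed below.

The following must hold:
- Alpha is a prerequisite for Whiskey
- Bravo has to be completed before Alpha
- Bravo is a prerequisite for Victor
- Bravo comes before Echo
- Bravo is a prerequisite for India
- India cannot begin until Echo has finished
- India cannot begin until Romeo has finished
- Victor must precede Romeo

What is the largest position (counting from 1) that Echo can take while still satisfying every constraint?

The only event forced after Echo (directly or by a chain) is India.
With 1 mandatory successor out of 7 events total, the latest slot for Echo is 7−1 = 6, and it's reachable by doing all non-successors before Echo.

6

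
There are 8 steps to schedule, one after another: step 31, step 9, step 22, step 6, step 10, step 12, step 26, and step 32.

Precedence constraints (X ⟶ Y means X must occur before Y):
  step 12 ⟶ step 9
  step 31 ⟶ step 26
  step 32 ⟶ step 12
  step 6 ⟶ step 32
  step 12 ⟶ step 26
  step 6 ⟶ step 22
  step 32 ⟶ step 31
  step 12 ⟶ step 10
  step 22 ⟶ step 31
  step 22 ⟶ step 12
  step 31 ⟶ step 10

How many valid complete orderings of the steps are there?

Step 6 is the only step with nothing required before it, so every ordering starts there.
Counting all ways to extend the partial order to a total order gives 28.

28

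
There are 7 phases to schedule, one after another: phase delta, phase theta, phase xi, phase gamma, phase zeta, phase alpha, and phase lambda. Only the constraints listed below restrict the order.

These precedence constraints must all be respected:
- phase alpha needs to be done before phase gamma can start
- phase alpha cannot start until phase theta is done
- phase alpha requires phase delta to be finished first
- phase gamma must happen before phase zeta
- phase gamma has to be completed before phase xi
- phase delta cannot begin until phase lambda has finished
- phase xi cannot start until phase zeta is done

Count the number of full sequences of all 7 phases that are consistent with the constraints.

The phases with no prerequisites are phase theta, phase lambda; any of them can be placed first.
Enumerating by repeatedly choosing an available phase (one whose prerequisites are all placed) gives 3 distinct complete orderings.

3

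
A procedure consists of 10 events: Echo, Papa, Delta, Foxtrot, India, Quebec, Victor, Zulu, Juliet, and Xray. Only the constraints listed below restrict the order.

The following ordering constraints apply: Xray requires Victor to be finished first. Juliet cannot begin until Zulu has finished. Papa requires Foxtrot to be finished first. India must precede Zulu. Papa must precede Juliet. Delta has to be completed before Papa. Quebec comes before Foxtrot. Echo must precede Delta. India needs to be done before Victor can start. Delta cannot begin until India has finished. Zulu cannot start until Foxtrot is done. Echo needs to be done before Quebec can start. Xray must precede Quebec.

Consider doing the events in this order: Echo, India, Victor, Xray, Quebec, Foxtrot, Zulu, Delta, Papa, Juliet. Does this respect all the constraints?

Checking each listed constraint against this order: for instance, Echo is in position 1 and Delta in position 8, so that constraint holds — and the remaining constraints check out the same way.

Yes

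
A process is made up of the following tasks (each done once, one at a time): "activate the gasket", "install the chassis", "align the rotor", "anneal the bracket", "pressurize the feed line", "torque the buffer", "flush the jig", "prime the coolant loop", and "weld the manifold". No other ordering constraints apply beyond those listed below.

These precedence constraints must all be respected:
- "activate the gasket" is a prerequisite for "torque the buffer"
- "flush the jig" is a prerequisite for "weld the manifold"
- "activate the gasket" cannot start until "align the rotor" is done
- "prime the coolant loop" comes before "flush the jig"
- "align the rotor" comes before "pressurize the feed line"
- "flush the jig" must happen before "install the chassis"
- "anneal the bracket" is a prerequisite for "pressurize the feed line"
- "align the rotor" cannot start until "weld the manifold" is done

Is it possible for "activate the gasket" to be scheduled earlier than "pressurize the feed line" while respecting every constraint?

Nothing in the constraints forces "pressurize the feed line" before "activate the gasket" — there is no chain from "pressurize the feed line" to "activate the gasket".
So a valid ordering placing "activate the gasket" earlier than "pressurize the feed line" exists.

Yes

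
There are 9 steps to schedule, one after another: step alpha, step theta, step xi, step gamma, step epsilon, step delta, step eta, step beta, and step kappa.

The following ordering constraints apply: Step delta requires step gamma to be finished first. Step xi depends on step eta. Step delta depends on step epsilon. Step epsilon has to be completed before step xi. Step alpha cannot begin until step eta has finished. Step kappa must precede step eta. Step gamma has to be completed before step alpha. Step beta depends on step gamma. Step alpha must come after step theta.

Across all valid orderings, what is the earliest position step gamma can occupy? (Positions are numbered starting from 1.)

1

Step gamma has no prerequisites at all, so it can go in position 1.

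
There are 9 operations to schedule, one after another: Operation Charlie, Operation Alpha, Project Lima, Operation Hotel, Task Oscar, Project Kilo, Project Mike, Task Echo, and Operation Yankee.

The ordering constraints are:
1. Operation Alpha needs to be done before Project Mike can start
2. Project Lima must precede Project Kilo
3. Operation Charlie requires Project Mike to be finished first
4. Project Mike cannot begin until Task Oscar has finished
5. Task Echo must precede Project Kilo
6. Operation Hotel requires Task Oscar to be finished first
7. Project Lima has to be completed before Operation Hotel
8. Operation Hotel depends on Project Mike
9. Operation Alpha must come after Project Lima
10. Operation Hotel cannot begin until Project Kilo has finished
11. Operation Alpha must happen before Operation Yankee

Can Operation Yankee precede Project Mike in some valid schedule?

Yes

No chain of constraints runs from Project Mike to Operation Yankee, so Project Mike is not required to come first.
So a valid ordering placing Operation Yankee earlier than Project Mike exists.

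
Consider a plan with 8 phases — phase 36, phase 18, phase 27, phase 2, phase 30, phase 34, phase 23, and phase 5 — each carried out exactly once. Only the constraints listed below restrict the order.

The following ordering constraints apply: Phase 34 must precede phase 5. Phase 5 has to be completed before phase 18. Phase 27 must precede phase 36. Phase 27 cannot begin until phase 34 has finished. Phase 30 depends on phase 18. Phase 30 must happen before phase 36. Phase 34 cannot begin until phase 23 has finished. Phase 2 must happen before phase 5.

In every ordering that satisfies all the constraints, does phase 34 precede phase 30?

There is a constraint chain phase 34 → phase 5 → phase 18 → phase 30.
That forces phase 34 before phase 30 in every valid schedule.

Yes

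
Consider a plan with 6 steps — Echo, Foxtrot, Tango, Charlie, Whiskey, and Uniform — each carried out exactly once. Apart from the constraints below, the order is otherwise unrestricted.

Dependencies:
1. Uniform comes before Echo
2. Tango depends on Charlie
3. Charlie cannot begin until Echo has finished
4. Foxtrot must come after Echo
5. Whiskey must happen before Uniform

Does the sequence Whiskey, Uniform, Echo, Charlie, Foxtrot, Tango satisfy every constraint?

Yes

Every stated constraint is respected: Echo sits at position 3, ahead of Foxtrot at position 5, and each of the other listed pairs likewise has the predecessor earlier in the sequence.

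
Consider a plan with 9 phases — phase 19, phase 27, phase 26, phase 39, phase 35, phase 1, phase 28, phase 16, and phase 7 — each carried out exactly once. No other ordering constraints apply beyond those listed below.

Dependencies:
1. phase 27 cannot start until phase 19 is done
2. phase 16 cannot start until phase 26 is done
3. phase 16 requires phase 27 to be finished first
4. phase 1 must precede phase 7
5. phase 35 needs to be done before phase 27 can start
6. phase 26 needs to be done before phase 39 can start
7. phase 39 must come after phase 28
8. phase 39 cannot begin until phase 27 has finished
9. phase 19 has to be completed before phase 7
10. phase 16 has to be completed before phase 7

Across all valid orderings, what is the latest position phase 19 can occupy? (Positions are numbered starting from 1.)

Every phase that must follow phase 19 has to come after it. Tracing all chains starting from phase 19, those phases are: phase 27, phase 39, phase 16, phase 7 — 4 in total.
With 4 mandatory successors out of 9 phases total, the latest slot for phase 19 is 9−4 = 5, and it's reachable by doing all non-successors before phase 19.

5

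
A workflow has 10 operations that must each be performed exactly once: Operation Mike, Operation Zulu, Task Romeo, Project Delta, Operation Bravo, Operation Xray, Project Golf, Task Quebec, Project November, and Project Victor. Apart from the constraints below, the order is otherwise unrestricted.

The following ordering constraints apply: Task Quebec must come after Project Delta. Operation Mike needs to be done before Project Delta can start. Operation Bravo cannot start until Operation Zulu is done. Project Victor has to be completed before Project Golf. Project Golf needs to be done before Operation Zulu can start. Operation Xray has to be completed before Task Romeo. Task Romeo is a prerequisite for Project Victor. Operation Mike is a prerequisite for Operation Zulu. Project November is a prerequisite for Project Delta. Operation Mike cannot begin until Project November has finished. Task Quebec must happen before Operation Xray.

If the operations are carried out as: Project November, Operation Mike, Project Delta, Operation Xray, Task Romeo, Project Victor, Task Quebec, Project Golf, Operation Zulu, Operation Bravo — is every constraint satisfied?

No

Here Task Quebec comes after Operation Xray.
That contradicts the constraint that Task Quebec must precede Operation Xray.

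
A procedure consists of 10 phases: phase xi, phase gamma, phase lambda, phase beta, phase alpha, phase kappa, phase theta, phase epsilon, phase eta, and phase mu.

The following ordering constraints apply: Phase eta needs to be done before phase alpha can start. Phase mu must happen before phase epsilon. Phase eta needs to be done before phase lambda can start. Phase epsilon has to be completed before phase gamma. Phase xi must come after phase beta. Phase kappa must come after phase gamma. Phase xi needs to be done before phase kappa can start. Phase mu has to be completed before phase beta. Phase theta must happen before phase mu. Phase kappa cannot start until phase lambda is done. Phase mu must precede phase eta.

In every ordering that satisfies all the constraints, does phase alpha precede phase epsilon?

No chain of constraints connects phase alpha to phase epsilon in either direction.
So phase alpha can come before phase epsilon or after — it is not forced.

No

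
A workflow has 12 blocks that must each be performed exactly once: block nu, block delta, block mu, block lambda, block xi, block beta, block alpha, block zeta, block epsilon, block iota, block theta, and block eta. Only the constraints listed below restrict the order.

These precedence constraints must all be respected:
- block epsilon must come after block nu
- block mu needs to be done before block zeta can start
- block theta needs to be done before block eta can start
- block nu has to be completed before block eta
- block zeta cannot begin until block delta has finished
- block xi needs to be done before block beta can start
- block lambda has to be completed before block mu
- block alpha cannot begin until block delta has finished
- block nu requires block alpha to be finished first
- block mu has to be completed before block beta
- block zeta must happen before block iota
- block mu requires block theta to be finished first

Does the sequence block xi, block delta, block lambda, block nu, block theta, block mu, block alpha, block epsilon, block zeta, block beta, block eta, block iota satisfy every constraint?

In the proposed order, block nu appears before block alpha.
But one of the constraints requires block alpha before block nu, so this ordering violates it.

No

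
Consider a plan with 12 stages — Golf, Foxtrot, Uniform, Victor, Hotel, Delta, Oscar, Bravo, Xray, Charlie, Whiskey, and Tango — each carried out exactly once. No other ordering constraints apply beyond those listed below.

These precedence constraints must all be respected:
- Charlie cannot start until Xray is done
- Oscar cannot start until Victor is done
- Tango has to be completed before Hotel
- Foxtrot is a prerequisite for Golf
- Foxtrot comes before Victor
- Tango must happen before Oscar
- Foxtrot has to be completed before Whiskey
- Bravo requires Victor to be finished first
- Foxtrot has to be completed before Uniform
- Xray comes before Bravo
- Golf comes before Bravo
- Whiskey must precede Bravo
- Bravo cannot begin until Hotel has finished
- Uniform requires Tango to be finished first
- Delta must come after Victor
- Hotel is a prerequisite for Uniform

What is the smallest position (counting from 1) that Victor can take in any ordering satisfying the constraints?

2

Working backwards through the constraints from Victor, its only required predecessor is Foxtrot.
With 1 mandatory predecessor, the earliest Victor can sit is position 1+1 = 2, and placing just that one first achieves it.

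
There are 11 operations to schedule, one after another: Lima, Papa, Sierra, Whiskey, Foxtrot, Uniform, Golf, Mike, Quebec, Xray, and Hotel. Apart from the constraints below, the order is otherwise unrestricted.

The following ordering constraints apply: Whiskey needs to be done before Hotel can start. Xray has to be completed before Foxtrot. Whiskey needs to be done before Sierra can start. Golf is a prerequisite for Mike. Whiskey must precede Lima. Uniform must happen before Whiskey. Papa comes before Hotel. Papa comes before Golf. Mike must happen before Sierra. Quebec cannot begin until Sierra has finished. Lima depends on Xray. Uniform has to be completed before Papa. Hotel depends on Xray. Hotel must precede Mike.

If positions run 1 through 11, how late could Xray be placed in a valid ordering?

Following every chain forward from Xray, the operations that must come later are Lima, Sierra, Foxtrot, Mike, Quebec, Hotel — 6 of them.
So at least 6 operations follow Xray, putting Xray no later than position 5. That position is achievable by scheduling everything else first.

5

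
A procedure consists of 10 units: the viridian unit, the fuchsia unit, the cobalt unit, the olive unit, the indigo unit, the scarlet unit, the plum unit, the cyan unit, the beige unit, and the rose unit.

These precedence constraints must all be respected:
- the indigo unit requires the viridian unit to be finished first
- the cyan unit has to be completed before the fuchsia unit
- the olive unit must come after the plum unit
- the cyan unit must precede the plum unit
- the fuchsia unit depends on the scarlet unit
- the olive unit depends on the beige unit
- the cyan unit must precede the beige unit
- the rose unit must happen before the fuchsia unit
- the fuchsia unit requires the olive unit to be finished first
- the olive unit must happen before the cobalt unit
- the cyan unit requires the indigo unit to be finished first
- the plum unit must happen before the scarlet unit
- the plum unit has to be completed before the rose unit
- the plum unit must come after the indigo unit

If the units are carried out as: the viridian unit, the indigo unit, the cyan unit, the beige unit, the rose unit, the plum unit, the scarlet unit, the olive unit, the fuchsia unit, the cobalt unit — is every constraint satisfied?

The sequence places the rose unit ahead of the plum unit.
But one of the constraints requires the plum unit before the rose unit, so this ordering violates it.

No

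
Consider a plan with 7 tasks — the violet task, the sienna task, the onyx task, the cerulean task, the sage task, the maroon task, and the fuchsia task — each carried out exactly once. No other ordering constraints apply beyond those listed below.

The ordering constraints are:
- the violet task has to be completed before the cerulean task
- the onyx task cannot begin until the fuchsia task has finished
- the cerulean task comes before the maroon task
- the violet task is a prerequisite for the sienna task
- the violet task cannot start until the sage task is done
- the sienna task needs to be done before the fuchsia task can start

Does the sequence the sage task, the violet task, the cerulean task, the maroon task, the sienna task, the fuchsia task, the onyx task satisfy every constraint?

Yes

Going through the constraints one by one, each required predecessor appears earlier in the sequence than its dependent — e.g. the violet task (position 2) is before the sienna task (position 5), as required.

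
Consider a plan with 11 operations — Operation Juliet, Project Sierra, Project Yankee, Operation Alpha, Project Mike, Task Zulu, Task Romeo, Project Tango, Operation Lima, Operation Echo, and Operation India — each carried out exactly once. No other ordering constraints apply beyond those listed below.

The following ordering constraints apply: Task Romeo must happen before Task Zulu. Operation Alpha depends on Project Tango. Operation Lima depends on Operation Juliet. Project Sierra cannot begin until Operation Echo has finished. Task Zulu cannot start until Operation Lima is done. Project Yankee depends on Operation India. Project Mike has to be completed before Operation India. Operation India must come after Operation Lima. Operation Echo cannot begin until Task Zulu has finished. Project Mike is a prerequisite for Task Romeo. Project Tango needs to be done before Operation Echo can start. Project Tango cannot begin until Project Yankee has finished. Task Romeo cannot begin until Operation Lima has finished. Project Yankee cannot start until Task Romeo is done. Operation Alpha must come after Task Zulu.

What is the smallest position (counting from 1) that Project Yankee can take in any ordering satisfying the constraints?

6

Every operation that must precede Project Yankee has to come before it. Tracing all chains that end at Project Yankee, those operations are: Operation Juliet, Project Mike, Task Romeo, Operation Lima, Operation India — 5 in total.
With 5 mandatory predecessors, the earliest Project Yankee can sit is position 5+1 = 6, and placing just those 5 first achieves it.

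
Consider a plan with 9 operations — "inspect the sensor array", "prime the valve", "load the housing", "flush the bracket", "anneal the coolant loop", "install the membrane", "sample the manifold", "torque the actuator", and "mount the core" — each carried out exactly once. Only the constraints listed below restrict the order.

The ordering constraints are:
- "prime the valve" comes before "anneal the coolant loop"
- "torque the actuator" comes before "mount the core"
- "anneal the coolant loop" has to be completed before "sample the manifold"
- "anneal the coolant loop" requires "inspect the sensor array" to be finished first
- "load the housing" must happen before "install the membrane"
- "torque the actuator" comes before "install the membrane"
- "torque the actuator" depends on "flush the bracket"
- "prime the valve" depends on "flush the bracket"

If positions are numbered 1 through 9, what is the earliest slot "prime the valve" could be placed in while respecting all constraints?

2

The only operation forced before "prime the valve" (directly or transitively) is "flush the bracket".
So at minimum 1 operation comes before "prime the valve", putting "prime the valve" no earlier than position 2. That position is achievable by scheduling exactly that predecessor first.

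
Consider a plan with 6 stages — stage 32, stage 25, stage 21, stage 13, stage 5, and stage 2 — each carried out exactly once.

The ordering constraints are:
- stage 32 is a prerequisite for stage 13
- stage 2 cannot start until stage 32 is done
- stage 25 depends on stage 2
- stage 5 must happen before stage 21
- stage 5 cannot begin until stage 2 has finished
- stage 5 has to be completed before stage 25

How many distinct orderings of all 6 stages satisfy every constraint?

Stage 32 is the only stage with nothing required before it, so every ordering starts there.
Counting all ways to extend the partial order to a total order gives 10.

10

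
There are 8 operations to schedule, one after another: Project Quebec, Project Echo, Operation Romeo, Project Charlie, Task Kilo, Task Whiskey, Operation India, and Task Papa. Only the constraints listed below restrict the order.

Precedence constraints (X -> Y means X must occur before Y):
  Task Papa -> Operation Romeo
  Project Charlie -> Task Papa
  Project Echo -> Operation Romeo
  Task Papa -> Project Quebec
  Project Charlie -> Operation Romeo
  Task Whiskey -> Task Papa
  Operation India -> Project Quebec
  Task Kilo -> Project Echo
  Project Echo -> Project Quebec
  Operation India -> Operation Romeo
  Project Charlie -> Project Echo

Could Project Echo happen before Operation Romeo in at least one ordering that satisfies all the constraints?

Yes

Every valid ordering already has Project Echo before Operation Romeo (the constraints require it), so in particular at least one does.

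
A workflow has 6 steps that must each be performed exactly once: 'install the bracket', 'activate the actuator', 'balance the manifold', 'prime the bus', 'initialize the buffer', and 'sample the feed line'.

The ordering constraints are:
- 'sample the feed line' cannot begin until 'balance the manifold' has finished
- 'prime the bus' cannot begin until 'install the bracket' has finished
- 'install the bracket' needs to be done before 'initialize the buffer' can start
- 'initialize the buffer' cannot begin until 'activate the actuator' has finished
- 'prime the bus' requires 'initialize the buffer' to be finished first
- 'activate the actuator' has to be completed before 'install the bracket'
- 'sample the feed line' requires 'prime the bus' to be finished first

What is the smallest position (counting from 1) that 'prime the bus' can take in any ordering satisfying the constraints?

Working backwards through the constraints from 'prime the bus', its full set of required predecessors is 'install the bracket', 'activate the actuator', 'initialize the buffer' — 3 of them.
With 3 mandatory predecessors, the earliest 'prime the bus' can sit is position 3+1 = 4, and placing just those 3 first achieves it.

4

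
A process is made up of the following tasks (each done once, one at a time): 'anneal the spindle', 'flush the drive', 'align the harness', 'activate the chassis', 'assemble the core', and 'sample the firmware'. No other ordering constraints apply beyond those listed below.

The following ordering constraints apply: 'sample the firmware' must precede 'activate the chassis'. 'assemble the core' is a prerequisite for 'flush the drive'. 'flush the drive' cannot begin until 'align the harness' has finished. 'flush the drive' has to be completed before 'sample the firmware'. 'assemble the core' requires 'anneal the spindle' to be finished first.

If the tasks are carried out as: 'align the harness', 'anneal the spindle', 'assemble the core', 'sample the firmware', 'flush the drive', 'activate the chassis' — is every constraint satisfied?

In the proposed order, 'sample the firmware' appears before 'flush the drive'.
But one of the constraints requires 'flush the drive' before 'sample the firmware', so this ordering violates it.

No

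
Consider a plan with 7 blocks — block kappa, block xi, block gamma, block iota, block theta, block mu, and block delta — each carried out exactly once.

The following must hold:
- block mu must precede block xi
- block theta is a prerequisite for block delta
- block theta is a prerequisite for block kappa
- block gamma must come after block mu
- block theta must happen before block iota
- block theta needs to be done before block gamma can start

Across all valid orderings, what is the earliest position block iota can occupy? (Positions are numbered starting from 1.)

2

The only block forced before block iota (directly or transitively) is block theta.
So at minimum 1 block comes before block iota, putting block iota no earlier than position 2. That position is achievable by scheduling exactly that predecessor first.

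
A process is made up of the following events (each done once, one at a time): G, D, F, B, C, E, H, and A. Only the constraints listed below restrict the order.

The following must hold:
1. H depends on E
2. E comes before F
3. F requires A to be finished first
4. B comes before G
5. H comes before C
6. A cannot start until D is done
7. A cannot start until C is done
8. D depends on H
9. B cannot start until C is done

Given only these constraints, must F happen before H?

No

The constraints actually force H before F (via H → D → A → F), not the other way around.
So F never precedes H.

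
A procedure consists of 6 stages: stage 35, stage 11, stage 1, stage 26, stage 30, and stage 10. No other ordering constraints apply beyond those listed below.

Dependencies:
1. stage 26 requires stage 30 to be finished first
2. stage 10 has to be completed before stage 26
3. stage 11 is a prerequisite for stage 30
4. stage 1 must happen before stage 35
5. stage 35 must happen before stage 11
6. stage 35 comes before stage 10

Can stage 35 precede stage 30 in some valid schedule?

Yes

Every valid ordering already has stage 35 before stage 30 (the constraints require it), so in particular at least one does.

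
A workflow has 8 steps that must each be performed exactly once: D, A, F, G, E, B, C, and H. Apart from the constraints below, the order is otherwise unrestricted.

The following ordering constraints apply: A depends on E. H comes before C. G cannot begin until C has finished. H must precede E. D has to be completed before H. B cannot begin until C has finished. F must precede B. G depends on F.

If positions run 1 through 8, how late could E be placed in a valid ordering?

7

The only step forced after E (directly or by a chain) is A.
So at least 1 step follows E, putting E no later than position 7. That position is achievable by scheduling everything else first.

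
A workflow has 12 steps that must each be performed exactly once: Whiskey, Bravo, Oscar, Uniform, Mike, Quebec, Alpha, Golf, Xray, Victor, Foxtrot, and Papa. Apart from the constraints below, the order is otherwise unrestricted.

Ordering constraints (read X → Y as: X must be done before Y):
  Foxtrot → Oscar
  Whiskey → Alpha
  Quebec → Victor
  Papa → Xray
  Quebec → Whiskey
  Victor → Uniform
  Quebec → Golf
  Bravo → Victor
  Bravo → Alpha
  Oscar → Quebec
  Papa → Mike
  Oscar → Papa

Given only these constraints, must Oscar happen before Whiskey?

Chaining the stated constraints: Oscar → Quebec → Whiskey.
That forces Oscar before Whiskey in every valid schedule.

Yes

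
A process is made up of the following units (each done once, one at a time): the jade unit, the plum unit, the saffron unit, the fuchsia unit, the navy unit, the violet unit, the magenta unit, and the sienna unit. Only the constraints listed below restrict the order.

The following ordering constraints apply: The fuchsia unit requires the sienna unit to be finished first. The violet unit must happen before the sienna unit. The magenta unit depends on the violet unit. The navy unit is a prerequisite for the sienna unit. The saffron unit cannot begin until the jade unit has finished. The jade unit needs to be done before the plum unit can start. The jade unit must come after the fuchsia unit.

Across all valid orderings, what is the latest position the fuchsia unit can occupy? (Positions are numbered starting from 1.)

The units that are forced after the fuchsia unit, directly or by a chain of constraints, are the jade unit, the plum unit, the saffron unit. That's 3 units.
So at least 3 units follow the fuchsia unit, putting the fuchsia unit no later than position 5. That position is achievable by scheduling everything else first.

5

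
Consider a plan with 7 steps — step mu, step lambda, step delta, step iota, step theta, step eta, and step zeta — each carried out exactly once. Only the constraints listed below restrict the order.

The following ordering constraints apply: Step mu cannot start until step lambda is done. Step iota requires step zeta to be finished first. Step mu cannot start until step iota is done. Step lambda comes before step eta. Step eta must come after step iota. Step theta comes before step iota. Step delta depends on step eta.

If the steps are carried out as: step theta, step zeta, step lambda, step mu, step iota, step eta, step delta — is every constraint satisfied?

No

In the proposed order, step mu appears before step iota.
Since step iota is required before step mu, the ordering is invalid.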